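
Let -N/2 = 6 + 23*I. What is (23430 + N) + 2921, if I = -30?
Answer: 27719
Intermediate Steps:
N = 1368 (N = -2*(6 + 23*(-30)) = -2*(6 - 690) = -2*(-684) = 1368)
(23430 + N) + 2921 = (23430 + 1368) + 2921 = 24798 + 2921 = 27719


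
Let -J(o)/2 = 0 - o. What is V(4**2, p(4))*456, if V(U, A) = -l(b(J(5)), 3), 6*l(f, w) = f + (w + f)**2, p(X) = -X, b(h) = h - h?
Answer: -684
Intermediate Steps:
J(o) = 2*o (J(o) = -2*(0 - o) = -(-2)*o = 2*o)
b(h) = 0
l(f, w) = f/6 + (f + w)**2/6 (l(f, w) = (f + (w + f)**2)/6 = (f + (f + w)**2)/6 = f/6 + (f + w)**2/6)
V(U, A) = -3/2 (V(U, A) = -((1/6)*0 + (0 + 3)**2/6) = -(0 + (1/6)*3**2) = -(0 + (1/6)*9) = -(0 + 3/2) = -1*3/2 = -3/2)
V(4**2, p(4))*456 = -3/2*456 = -684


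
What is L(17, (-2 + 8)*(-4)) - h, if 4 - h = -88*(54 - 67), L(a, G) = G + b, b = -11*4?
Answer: 1072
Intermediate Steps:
b = -44
L(a, G) = -44 + G (L(a, G) = G - 44 = -44 + G)
h = -1140 (h = 4 - (-88)*(54 - 67) = 4 - (-88)*(-13) = 4 - 1*1144 = 4 - 1144 = -1140)
L(17, (-2 + 8)*(-4)) - h = (-44 + (-2 + 8)*(-4)) - 1*(-1140) = (-44 + 6*(-4)) + 1140 = (-44 - 24) + 1140 = -68 + 1140 = 1072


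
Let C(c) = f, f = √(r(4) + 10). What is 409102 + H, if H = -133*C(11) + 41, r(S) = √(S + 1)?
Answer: 409143 - 133*√(10 + √5) ≈ 4.0868e+5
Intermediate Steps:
r(S) = √(1 + S)
f = √(10 + √5) (f = √(√(1 + 4) + 10) = √(√5 + 10) = √(10 + √5) ≈ 3.4980)
C(c) = √(10 + √5)
H = 41 - 133*√(10 + √5) (H = -133*√(10 + √5) + 41 = 41 - 133*√(10 + √5) ≈ -424.24)
409102 + H = 409102 + (41 - 133*√(10 + √5)) = 409143 - 133*√(10 + √5)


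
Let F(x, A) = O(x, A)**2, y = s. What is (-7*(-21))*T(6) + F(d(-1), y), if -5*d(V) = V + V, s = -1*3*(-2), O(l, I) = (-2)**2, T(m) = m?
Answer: 898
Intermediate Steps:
O(l, I) = 4
s = 6 (s = -3*(-2) = 6)
y = 6
d(V) = -2*V/5 (d(V) = -(V + V)/5 = -2*V/5)
F(x, A) = 16 (F(x, A) = 4**2 = 16)
(-7*(-21))*T(6) + F(d(-1), y) = -7*(-21)*6 + 16 = 147*6 + 16 = 882 + 16 = 898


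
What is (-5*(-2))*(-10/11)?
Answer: -100/11 ≈ -9.0909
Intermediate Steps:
(-5*(-2))*(-10/11) = 10*(-10*1/11) = 10*(-10/11) = -100/11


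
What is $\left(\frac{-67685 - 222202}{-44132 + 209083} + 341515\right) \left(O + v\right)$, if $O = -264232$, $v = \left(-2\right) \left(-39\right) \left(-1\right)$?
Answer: $- \frac{14889362246564180}{164951} \approx -9.0265 \cdot 10^{10}$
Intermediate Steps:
$v = -78$ ($v = 78 \left(-1\right) = -78$)
$\left(\frac{-67685 - 222202}{-44132 + 209083} + 341515\right) \left(O + v\right) = \left(\frac{-67685 - 222202}{-44132 + 209083} + 341515\right) \left(-264232 - 78\right) = \left(- \frac{289887}{164951} + 341515\right) \left(-264310\right) = \frac{56332950878}{164951} \left(-264310\right) = - \frac{14889362246564180}{164951}$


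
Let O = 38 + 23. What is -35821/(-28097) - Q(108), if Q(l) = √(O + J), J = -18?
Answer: 35821/28097 - √43 ≈ -5.2825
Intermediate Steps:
O = 61
Q(l) = √43 (Q(l) = √(61 - 18) = √43)
-35821/(-28097) - Q(108) = -35821/(-28097) - √43 = -35821*(-1/28097) - √43 = 35821/28097 - √43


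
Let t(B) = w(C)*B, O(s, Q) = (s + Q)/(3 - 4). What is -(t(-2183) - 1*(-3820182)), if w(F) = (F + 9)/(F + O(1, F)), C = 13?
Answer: -3868208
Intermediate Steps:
O(s, Q) = -Q - s (O(s, Q) = (Q + s)/(-1) = (Q + s)*(-1) = -Q - s)
w(F) = -9 - F (w(F) = (F + 9)/(F + (-F - 1*1)) = (9 + F)/(F + (-F - 1)) = (9 + F)/(F + (-1 - F)) = (9 + F)/(-1) = (9 + F)*(-1) = -9 - F)
t(B) = -22*B (t(B) = (-9 - 1*13)*B = (-9 - 13)*B = -22*B)
-(t(-2183) - 1*(-3820182)) = -(-22*(-2183) - 1*(-3820182)) = -(48026 + 3820182) = -1*3868208 = -3868208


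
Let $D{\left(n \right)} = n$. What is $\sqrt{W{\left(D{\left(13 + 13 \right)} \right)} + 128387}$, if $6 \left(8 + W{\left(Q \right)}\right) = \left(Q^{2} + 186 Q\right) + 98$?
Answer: $\sqrt{129314} \approx 359.6$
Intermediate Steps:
$W{\left(Q \right)} = \frac{25}{3} + 31 Q + \frac{Q^{2}}{6}$ ($W{\left(Q \right)} = -8 + \frac{\left(Q^{2} + 186 Q\right) + 98}{6} = -8 + \frac{98 + Q^{2} + 186 Q}{6} = -8 + \left(\frac{49}{3} + 31 Q + \frac{Q^{2}}{6}\right) = \frac{25}{3} + 31 Q + \frac{Q^{2}}{6}$)
$\sqrt{W{\left(D{\left(13 + 13 \right)} \right)} + 128387} = \sqrt{\left(\frac{25}{3} + 31 \left(13 + 13\right) + \frac{\left(13 + 13\right)^{2}}{6}\right) + 128387} = \sqrt{\left(\frac{25}{3} + 31 \cdot 26 + \frac{26^{2}}{6}\right) + 128387} = \sqrt{\left(\frac{25}{3} + 806 + \frac{1}{6} \cdot 676\right) + 128387} = \sqrt{\left(\frac{25}{3} + 806 + \frac{338}{3}\right) + 128387} = \sqrt{927 + 128387} = \sqrt{129314}$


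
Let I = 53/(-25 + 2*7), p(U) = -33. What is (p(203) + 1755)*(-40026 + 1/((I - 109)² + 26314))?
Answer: -163747958050047/2375749 ≈ -6.8925e+7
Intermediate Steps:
I = -53/11 (I = 53/(-25 + 14) = 53/(-11) = 53*(-1/11) = -53/11 ≈ -4.8182)
(p(203) + 1755)*(-40026 + 1/((I - 109)² + 26314)) = (-33 + 1755)*(-40026 + 1/((-53/11 - 109)² + 26314)) = 1722*(-40026 + 1/((-1252/11)² + 26314)) = 1722*(-40026 + 1/(1567504/121 + 26314)) = 1722*(-40026 + 1/(4751498/121)) = 1722*(-40026 + 121/4751498) = 1722*(-190183458827/4751498) = -163747958050047/2375749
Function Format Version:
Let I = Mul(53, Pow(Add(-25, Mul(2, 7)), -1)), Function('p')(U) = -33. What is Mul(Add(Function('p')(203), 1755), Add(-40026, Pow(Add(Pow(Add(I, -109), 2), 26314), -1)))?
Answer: Rational(-163747958050047, 2375749) ≈ -6.8925e+7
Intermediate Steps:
I = Rational(-53, 11) (I = Mul(53, Pow(Add(-25, 14), -1)) = Mul(53, Pow(-11, -1)) = Mul(53, Rational(-1, 11)) = Rational(-53, 11) ≈ -4.8182)
Mul(Add(Function('p')(203), 1755), Add(-40026, Pow(Add(Pow(Add(I, -109), 2), 26314), -1))) = Mul(Add(-33, 1755), Add(-40026, Pow(Add(Pow(Add(Rational(-53, 11), -109), 2), 26314), -1))) = Mul(1722, Add(-40026, Pow(Add(Pow(Rational(-1252, 11), 2), 26314), -1))) = Mul(1722, Add(-40026, Pow(Add(Rational(1567504, 121), 26314), -1))) = Mul(1722, Add(-40026, Pow(Rational(4751498, 121), -1))) = Mul(1722, Add(-40026, Rational(121, 4751498))) = Mul(1722, Rational(-190183458827, 4751498)) = Rational(-163747958050047, 2375749)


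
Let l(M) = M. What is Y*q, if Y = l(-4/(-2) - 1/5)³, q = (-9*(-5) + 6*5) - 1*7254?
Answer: -5233491/125 ≈ -41868.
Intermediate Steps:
q = -7179 (q = (45 + 30) - 7254 = 75 - 7254 = -7179)
Y = 729/125 (Y = (-4/(-2) - 1/5)³ = (-4*(-½) - 1*⅕)³ = (2 - ⅕)³ = (9/5)³ = 729/125 ≈ 5.8320)
Y*q = (729/125)*(-7179) = -5233491/125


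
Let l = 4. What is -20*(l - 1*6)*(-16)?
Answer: -640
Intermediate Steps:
-20*(l - 1*6)*(-16) = -20*(4 - 1*6)*(-16) = -20*(4 - 6)*(-16) = -20*(-2)*(-16) = 40*(-16) = -640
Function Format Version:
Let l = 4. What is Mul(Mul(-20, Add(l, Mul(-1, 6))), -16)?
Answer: -640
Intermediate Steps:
Mul(Mul(-20, Add(l, Mul(-1, 6))), -16) = Mul(Mul(-20, Add(4, Mul(-1, 6))), -16) = Mul(Mul(-20, Add(4, -6)), -16) = Mul(Mul(-20, -2), -16) = Mul(40, -16) = -640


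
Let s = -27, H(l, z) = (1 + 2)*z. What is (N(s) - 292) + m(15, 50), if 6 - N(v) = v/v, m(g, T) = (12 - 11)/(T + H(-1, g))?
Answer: -27264/95 ≈ -286.99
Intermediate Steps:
H(l, z) = 3*z
m(g, T) = 1/(T + 3*g) (m(g, T) = (12 - 11)/(T + 3*g) = 1/(T + 3*g))
N(v) = 5 (N(v) = 6 - v/v = 6 - 1*1 = 6 - 1 = 5)
(N(s) - 292) + m(15, 50) = (5 - 292) + 1/(50 + 3*15) = -287 + 1/(50 + 45) = -287 + 1/95 = -27264/95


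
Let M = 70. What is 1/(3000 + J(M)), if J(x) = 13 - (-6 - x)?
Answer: 1/3089 ≈ 0.00032373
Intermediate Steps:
J(x) = 19 + x (J(x) = 13 + (6 + x) = 19 + x)
1/(3000 + J(M)) = 1/(3000 + (19 + 70)) = 1/(3000 + 89) = 1/3089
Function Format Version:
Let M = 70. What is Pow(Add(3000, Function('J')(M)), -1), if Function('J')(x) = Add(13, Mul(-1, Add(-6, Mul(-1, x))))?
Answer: Rational(1, 3089) ≈ 0.00032373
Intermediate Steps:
Function('J')(x) = Add(19, x) (Function('J')(x) = Add(13, Add(6, x)) = Add(19, x))
Pow(Add(3000, Function('J')(M)), -1) = Pow(Add(3000, Add(19, 70)), -1) = Pow(Add(3000, 89), -1) = Pow(3089, -1) = Rational(1, 3089)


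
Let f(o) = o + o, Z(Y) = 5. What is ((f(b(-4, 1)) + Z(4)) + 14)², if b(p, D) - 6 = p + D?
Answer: 625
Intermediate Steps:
b(p, D) = 6 + D + p (b(p, D) = 6 + (p + D) = 6 + (D + p) = 6 + D + p)
f(o) = 2*o
((f(b(-4, 1)) + Z(4)) + 14)² = ((2*(6 + 1 - 4) + 5) + 14)² = ((2*3 + 5) + 14)² = ((6 + 5) + 14)² = (11 + 14)² = 25² = 625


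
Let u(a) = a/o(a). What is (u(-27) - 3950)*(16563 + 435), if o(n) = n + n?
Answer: -67133601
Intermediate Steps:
o(n) = 2*n
u(a) = ½ (u(a) = a/((2*a)) = a*(1/(2*a)) = ½)
(u(-27) - 3950)*(16563 + 435) = (½ - 3950)*(16563 + 435) = -7899/2*16998 = -67133601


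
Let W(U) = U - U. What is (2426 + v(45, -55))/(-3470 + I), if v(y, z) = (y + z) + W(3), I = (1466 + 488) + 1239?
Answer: -2416/277 ≈ -8.7220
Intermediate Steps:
W(U) = 0
I = 3193 (I = 1954 + 1239 = 3193)
v(y, z) = y + z (v(y, z) = (y + z) + 0 = y + z)
(2426 + v(45, -55))/(-3470 + I) = (2426 + (45 - 55))/(-3470 + 3193) = (2426 - 10)/(-277) = 2416*(-1/277) = -2416/277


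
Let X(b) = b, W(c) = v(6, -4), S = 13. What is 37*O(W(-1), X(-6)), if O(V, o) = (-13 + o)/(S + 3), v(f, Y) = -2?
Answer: -703/16 ≈ -43.938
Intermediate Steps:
W(c) = -2
O(V, o) = -13/16 + o/16 (O(V, o) = (-13 + o)/(13 + 3) = (-13 + o)/16 = (-13 + o)*(1/16) = -13/16 + o/16)
37*O(W(-1), X(-6)) = 37*(-13/16 + (1/16)*(-6)) = 37*(-13/16 - 3/8) = 37*(-19/16) = -703/16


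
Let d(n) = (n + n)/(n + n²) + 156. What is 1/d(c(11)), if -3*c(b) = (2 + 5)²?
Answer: 23/3585 ≈ 0.0064156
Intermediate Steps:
c(b) = -49/3 (c(b) = -(2 + 5)²/3 = -⅓*7² = -⅓*49 = -49/3)
d(n) = 156 + 2*n/(n + n²) (d(n) = (2*n)/(n + n²) + 156 = 2*n/(n + n²) + 156 = 156 + 2*n/(n + n²))
1/d(c(11)) = 1/(2*(79 + 78*(-49/3))/(1 - 49/3)) = 1/(2*(79 - 1274)/(-46/3)) = 1/(2*(-3/46)*(-1195)) = 1/(3585/23) = 23/3585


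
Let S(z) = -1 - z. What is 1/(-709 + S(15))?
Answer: -1/725 ≈ -0.0013793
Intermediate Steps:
1/(-709 + S(15)) = 1/(-709 + (-1 - 1*15)) = 1/(-709 + (-1 - 15)) = 1/(-709 - 16) = 1/(-725) = -1/725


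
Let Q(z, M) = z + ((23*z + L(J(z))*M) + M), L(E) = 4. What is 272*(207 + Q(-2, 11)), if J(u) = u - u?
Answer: 58208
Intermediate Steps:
J(u) = 0
Q(z, M) = 5*M + 24*z (Q(z, M) = z + ((23*z + 4*M) + M) = z + ((4*M + 23*z) + M) = z + (5*M + 23*z) = 5*M + 24*z)
272*(207 + Q(-2, 11)) = 272*(207 + (5*11 + 24*(-2))) = 272*(207 + (55 - 48)) = 272*(207 + 7) = 272*214 = 58208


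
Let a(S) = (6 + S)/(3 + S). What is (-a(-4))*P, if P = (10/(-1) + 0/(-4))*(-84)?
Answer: 1680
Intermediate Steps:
a(S) = (6 + S)/(3 + S)
P = 840 (P = (10*(-1) + 0*(-¼))*(-84) = (-10 + 0)*(-84) = -10*(-84) = 840)
(-a(-4))*P = -(6 - 4)/(3 - 4)*840 = -2/(-1)*840 = -(-1)*2*840 = -1*(-2)*840 = 2*840 = 1680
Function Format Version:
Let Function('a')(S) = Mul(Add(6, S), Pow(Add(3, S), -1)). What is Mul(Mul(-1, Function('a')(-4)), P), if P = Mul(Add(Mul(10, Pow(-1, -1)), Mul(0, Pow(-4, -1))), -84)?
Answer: 1680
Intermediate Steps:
Function('a')(S) = Mul(Pow(Add(3, S), -1), Add(6, S))
P = 840 (P = Mul(Add(Mul(10, -1), Mul(0, Rational(-1, 4))), -84) = Mul(Add(-10, 0), -84) = Mul(-10, -84) = 840)
Mul(Mul(-1, Function('a')(-4)), P) = Mul(Mul(-1, Mul(Pow(Add(3, -4), -1), Add(6, -4))), 840) = Mul(Mul(-1, Mul(Pow(-1, -1), 2)), 840) = Mul(Mul(-1, Mul(-1, 2)), 840) = Mul(Mul(-1, -2), 840) = Mul(2, 840) = 1680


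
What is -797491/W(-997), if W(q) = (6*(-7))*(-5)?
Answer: -797491/210 ≈ -3797.6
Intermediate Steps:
W(q) = 210 (W(q) = -42*(-5) = 210)
-797491/W(-997) = -797491/210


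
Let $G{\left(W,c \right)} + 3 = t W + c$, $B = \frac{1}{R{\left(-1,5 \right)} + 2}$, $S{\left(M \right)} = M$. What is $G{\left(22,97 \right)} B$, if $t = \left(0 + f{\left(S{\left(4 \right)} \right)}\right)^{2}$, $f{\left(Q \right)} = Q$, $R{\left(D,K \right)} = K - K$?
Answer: $223$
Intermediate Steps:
$R{\left(D,K \right)} = 0$
$B = \frac{1}{2}$ ($B = \frac{1}{0 + 2} = \frac{1}{2} \approx 0.5$)
$t = 16$ ($t = \left(0 + 4\right)^{2} = 4^{2} = 16$)
$G{\left(W,c \right)} = -3 + c + 16 W$ ($G{\left(W,c \right)} = -3 + \left(16 W + c\right) = -3 + \left(c + 16 W\right) = -3 + c + 16 W$)
$G{\left(22,97 \right)} B = \left(-3 + 97 + 16 \cdot 22\right) \frac{1}{2} = \left(-3 + 97 + 352\right) \frac{1}{2} = 446 \cdot \frac{1}{2} = 223$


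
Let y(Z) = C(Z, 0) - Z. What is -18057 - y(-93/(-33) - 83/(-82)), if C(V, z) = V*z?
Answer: -16283959/902 ≈ -18053.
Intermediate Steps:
y(Z) = -Z (y(Z) = Z*0 - Z = 0 - Z = -Z)
-18057 - y(-93/(-33) - 83/(-82)) = -18057 - (-1)*(-93/(-33) - 83/(-82)) = -18057 - (-1)*(-93*(-1/33) - 83*(-1/82)) = -18057 - (-1)*(31/11 + 83/82) = -18057 - (-1)*3455/902 = -18057 - 1*(-3455/902) = -18057 + 3455/902 = -16283959/902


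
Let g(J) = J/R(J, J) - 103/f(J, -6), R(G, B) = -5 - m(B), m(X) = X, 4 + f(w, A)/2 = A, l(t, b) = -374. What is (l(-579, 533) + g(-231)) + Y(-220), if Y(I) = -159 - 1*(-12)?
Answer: -1168131/2260 ≈ -516.87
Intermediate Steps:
f(w, A) = -8 + 2*A
Y(I) = -147 (Y(I) = -159 + 12 = -147)
R(G, B) = -5 - B
g(J) = 103/20 + J/(-5 - J) (g(J) = J/(-5 - J) - 103/(-8 + 2*(-6)) = J/(-5 - J) - 103/(-8 - 12) = J/(-5 - J) - 103/(-20) = J/(-5 - J) - 103*(-1/20) = J/(-5 - J) + 103/20 = 103/20 + J/(-5 - J))
(l(-579, 533) + g(-231)) + Y(-220) = (-374 + (515 + 83*(-231))/(20*(5 - 231))) - 147 = (-374 + (1/20)*(515 - 19173)/(-226)) - 147 = (-374 + (1/20)*(-1/226)*(-18658)) - 147 = (-374 + 9329/2260) - 147 = -835911/2260 - 147 = -1168131/2260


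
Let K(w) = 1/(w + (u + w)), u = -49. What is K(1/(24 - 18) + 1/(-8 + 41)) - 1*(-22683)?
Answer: 36383499/1604 ≈ 22683.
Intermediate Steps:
K(w) = 1/(-49 + 2*w) (K(w) = 1/(w + (-49 + w)) = 1/(-49 + 2*w))
K(1/(24 - 18) + 1/(-8 + 41)) - 1*(-22683) = 1/(-49 + 2*(1/(24 - 18) + 1/(-8 + 41))) - 1*(-22683) = 1/(-49 + 2*(1/6 + 1/33)) + 22683 = 1/(-49 + 2*(13/66)) + 22683 = 1/(-49 + 13/33) + 22683 = 1/(-1604/33) + 22683 = -33/1604 + 22683 = 36383499/1604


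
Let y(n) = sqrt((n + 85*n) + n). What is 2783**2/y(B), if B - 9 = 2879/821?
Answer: 7745089*sqrt(183353109)/446658 ≈ 2.3480e+5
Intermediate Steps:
B = 10268/821 (B = 9 + 2879/821 = 10268/821 ≈ 12.507)
y(n) = sqrt(87)*sqrt(n) (y(n) = sqrt(86*n + n) = sqrt(87*n) = sqrt(87)*sqrt(n))
2783**2/y(B) = 2783**2/((sqrt(87)*sqrt(10268/821))) = 7745089/((sqrt(87)*(2*sqrt(2107507)/821))) = 7745089/((2*sqrt(183353109)/821)) = 7745089*(sqrt(183353109)/446658) = 7745089*sqrt(183353109)/446658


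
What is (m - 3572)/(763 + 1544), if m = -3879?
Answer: -7451/2307 ≈ -3.2297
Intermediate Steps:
(m - 3572)/(763 + 1544) = (-3879 - 3572)/(763 + 1544) = -7451/2307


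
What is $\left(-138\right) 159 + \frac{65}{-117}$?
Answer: $- \frac{197483}{9} \approx -21943.0$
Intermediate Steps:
$\left(-138\right) 159 + \frac{65}{-117} = -21942 + 65 \left(- \frac{1}{117}\right) = -21942 - \frac{5}{9} = - \frac{197483}{9}$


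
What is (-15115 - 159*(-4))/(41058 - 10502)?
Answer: -14479/30556 ≈ -0.47385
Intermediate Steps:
(-15115 - 159*(-4))/(41058 - 10502) = (-15115 + 636)/30556 = -14479*1/30556 = -14479/30556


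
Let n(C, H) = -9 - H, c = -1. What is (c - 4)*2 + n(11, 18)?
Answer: -37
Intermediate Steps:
(c - 4)*2 + n(11, 18) = (-1 - 4)*2 + (-9 - 1*18) = -5*2 + (-9 - 18) = -10 - 27 = -37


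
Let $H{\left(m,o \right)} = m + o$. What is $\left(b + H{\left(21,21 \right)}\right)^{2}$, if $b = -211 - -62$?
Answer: $11449$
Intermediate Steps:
$b = -149$ ($b = -211 + 62 = -149$)
$\left(b + H{\left(21,21 \right)}\right)^{2} = \left(-149 + \left(21 + 21\right)\right)^{2} = \left(-149 + 42\right)^{2} = \left(-107\right)^{2} = 11449$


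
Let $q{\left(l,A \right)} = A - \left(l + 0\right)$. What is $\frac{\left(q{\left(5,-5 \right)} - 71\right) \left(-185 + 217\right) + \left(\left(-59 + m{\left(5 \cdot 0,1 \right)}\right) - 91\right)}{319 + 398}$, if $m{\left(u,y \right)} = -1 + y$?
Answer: $- \frac{914}{239} \approx -3.8243$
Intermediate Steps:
$q{\left(l,A \right)} = A - l$
$\frac{\left(q{\left(5,-5 \right)} - 71\right) \left(-185 + 217\right) + \left(\left(-59 + m{\left(5 \cdot 0,1 \right)}\right) - 91\right)}{319 + 398} = \frac{\left(\left(-5 - 5\right) - 71\right) \left(-185 + 217\right) + \left(\left(-59 + \left(-1 + 1\right)\right) - 91\right)}{319 + 398} = \frac{\left(\left(-5 - 5\right) - 71\right) 32 + \left(\left(-59 + 0\right) - 91\right)}{717} = \left(\left(-10 - 71\right) 32 - 150\right) \frac{1}{717} = \left(\left(-81\right) 32 - 150\right) \frac{1}{717} = \left(-2592 - 150\right) \frac{1}{717} = \left(-2742\right) \frac{1}{717} = - \frac{914}{239}$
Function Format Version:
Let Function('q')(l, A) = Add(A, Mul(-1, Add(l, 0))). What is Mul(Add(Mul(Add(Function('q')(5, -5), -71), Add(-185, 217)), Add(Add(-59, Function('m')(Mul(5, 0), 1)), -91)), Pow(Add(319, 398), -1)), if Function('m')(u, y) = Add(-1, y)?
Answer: Rational(-914, 239) ≈ -3.8243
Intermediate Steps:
Function('q')(l, A) = Add(A, Mul(-1, l))
Mul(Add(Mul(Add(Function('q')(5, -5), -71), Add(-185, 217)), Add(Add(-59, Function('m')(Mul(5, 0), 1)), -91)), Pow(Add(319, 398), -1)) = Mul(Add(Mul(Add(Add(-5, Mul(-1, 5)), -71), Add(-185, 217)), Add(Add(-59, Add(-1, 1)), -91)), Pow(Add(319, 398), -1)) = Mul(Add(Mul(Add(Add(-5, -5), -71), 32), Add(Add(-59, 0), -91)), Pow(717, -1)) = Mul(Add(Mul(Add(-10, -71), 32), Add(-59, -91)), Rational(1, 717)) = Mul(Add(Mul(-81, 32), -150), Rational(1, 717)) = Mul(Add(-2592, -150), Rational(1, 717)) = Mul(-2742, Rational(1, 717)) = Rational(-914, 239)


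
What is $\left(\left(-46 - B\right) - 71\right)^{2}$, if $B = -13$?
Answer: $10816$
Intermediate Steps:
$\left(\left(-46 - B\right) - 71\right)^{2} = \left(\left(-46 - -13\right) - 71\right)^{2} = \left(\left(-46 + 13\right) - 71\right)^{2} = \left(-33 - 71\right)^{2} = \left(-104\right)^{2} = 10816$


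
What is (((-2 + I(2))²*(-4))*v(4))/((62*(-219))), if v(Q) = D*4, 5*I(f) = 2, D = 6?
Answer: 1024/56575 ≈ 0.018100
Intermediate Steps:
I(f) = ⅖ (I(f) = (⅕)*2 = ⅖)
v(Q) = 24 (v(Q) = 6*4 = 24)
(((-2 + I(2))²*(-4))*v(4))/((62*(-219))) = (((-2 + ⅖)²*(-4))*24)/((62*(-219))) = (((-8/5)²*(-4))*24)/(-13578) = (((64/25)*(-4))*24)*(-1/13578) = -256/25*24*(-1/13578) = -6144/25*(-1/13578) = 1024/56575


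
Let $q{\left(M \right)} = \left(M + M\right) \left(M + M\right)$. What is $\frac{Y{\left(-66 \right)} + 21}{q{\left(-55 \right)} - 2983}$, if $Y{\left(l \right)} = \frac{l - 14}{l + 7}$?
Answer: $\frac{1319}{537903} \approx 0.0024521$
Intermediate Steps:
$Y{\left(l \right)} = \frac{-14 + l}{7 + l}$
$q{\left(M \right)} = 4 M^{2}$ ($q{\left(M \right)} = 2 M 2 M = 4 M^{2}$)
$\frac{Y{\left(-66 \right)} + 21}{q{\left(-55 \right)} - 2983} = \frac{\frac{-14 - 66}{7 - 66} + 21}{4 \left(-55\right)^{2} - 2983} = \frac{\frac{1}{-59} \left(-80\right) + 21}{4 \cdot 3025 - 2983} = \frac{\left(- \frac{1}{59}\right) \left(-80\right) + 21}{12100 - 2983} = \frac{\frac{80}{59} + 21}{9117} = \frac{1319}{59} \cdot \frac{1}{9117} = \frac{1319}{537903}$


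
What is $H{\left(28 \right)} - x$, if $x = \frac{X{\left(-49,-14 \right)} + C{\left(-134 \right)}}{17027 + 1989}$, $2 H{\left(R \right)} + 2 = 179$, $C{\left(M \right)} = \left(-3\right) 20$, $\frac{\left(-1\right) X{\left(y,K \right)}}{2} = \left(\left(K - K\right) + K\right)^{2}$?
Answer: $\frac{210421}{2377} \approx 88.524$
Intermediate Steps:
$X{\left(y,K \right)} = - 2 K^{2}$ ($X{\left(y,K \right)} = - 2 \left(\left(K - K\right) + K\right)^{2} = - 2 \left(0 + K\right)^{2} = - 2 K^{2}$)
$C{\left(M \right)} = -60$
$H{\left(R \right)} = \frac{177}{2}$ ($H{\left(R \right)} = -1 + \frac{1}{2} \cdot 179 = -1 + \frac{179}{2} = \frac{177}{2}$)
$x = - \frac{113}{4754}$ ($x = \frac{- 2 \left(-14\right)^{2} - 60}{17027 + 1989} = \frac{\left(-2\right) 196 - 60}{19016} = \left(-392 - 60\right) \frac{1}{19016} = \left(-452\right) \frac{1}{19016} = - \frac{113}{4754} \approx -0.023769$)
$H{\left(28 \right)} - x = \frac{177}{2} - - \frac{113}{4754} = \frac{177}{2} + \frac{113}{4754} = \frac{210421}{2377}$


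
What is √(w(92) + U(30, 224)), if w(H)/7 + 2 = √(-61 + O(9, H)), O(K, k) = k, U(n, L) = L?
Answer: √(210 + 7*√31) ≈ 15.779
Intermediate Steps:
w(H) = -14 + 7*√(-61 + H)
√(w(92) + U(30, 224)) = √((-14 + 7*√(-61 + 92)) + 224) = √((-14 + 7*√31) + 224) = √(210 + 7*√31)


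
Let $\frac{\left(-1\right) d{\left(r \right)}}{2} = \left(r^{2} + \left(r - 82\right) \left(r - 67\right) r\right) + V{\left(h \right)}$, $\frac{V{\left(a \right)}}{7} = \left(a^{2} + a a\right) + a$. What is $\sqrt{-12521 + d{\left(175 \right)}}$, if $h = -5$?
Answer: $i \sqrt{3589801} \approx 1894.7 i$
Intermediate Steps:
$V{\left(a \right)} = 7 a + 14 a^{2}$ ($V{\left(a \right)} = 7 \left(\left(a^{2} + a a\right) + a\right) = 7 \left(\left(a^{2} + a^{2}\right) + a\right) = 7 \left(2 a^{2} + a\right) = 7 \left(a + 2 a^{2}\right) = 7 a + 14 a^{2}$)
$d{\left(r \right)} = -630 - 2 r^{2} - 2 r \left(-82 + r\right) \left(-67 + r\right)$ ($d{\left(r \right)} = - 2 \left(\left(r^{2} + \left(r - 82\right) \left(r - 67\right) r\right) + 7 \left(-5\right) \left(1 + 2 \left(-5\right)\right)\right) = - 2 \left(\left(r^{2} + \left(-82 + r\right) \left(-67 + r\right) r\right) + 7 \left(-5\right) \left(1 - 10\right)\right) = - 2 \left(\left(r^{2} + r \left(-82 + r\right) \left(-67 + r\right)\right) + 7 \left(-5\right) \left(-9\right)\right) = - 2 \left(\left(r^{2} + r \left(-82 + r\right) \left(-67 + r\right)\right) + 315\right) = - 2 \left(315 + r^{2} + r \left(-82 + r\right) \left(-67 + r\right)\right) = -630 - 2 r^{2} - 2 r \left(-82 + r\right) \left(-67 + r\right)$)
$\sqrt{-12521 + d{\left(175 \right)}} = \sqrt{-12521 - \left(1923530 - 9065000 + 10718750\right)} = \sqrt{-12521 - 3577280} = \sqrt{-3589801} = i \sqrt{3589801}$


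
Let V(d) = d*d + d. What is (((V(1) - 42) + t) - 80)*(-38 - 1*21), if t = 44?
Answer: 4484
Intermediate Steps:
V(d) = d + d² (V(d) = d² + d = d + d²)
(((V(1) - 42) + t) - 80)*(-38 - 1*21) = (((1*(1 + 1) - 42) + 44) - 80)*(-38 - 1*21) = (((1*2 - 42) + 44) - 80)*(-38 - 21) = (((2 - 42) + 44) - 80)*(-59) = ((-40 + 44) - 80)*(-59) = (4 - 80)*(-59) = -76*(-59) = 4484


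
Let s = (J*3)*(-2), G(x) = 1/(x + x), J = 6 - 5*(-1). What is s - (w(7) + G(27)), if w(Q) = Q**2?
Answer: -6211/54 ≈ -115.02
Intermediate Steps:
J = 11 (J = 6 + 5 = 11)
G(x) = 1/(2*x)
s = -66 (s = (11*3)*(-2) = 33*(-2) = -66)
s - (w(7) + G(27)) = -66 - (7**2 + (1/2)/27) = -66 - (49 + (1/2)*(1/27)) = -66 - (49 + 1/54) = -66 - 1*2647/54 = -66 - 2647/54 = -6211/54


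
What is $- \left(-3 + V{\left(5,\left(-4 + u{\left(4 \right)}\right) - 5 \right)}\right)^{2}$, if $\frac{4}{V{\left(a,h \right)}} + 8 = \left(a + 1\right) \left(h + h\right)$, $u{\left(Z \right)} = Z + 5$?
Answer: $- \frac{49}{4} \approx -12.25$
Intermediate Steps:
$u{\left(Z \right)} = 5 + Z$
$V{\left(a,h \right)} = \frac{4}{-8 + 2 h \left(1 + a\right)}$ ($V{\left(a,h \right)} = \frac{4}{-8 + \left(a + 1\right) \left(h + h\right)} = \frac{4}{-8 + \left(1 + a\right) 2 h} = \frac{4}{-8 + 2 h \left(1 + a\right)}$)
$- \left(-3 + V{\left(5,\left(-4 + u{\left(4 \right)}\right) - 5 \right)}\right)^{2} = - \left(-3 + \frac{2}{-4 + \left(\left(-4 + \left(5 + 4\right)\right) - 5\right) + 5 \left(\left(-4 + \left(5 + 4\right)\right) - 5\right)}\right)^{2} = - \left(-3 + \frac{2}{-4 + \left(\left(-4 + 9\right) - 5\right) + 5 \left(\left(-4 + 9\right) - 5\right)}\right)^{2} = - \left(-3 + \frac{2}{-4 + \left(5 - 5\right) + 5 \left(5 - 5\right)}\right)^{2} = - \left(-3 + \frac{2}{-4 + 0 + 5 \cdot 0}\right)^{2} = - \left(-3 + \frac{2}{-4 + 0 + 0}\right)^{2} = - \left(-3 + \frac{2}{-4}\right)^{2} = - \left(-3 + 2 \left(- \frac{1}{4}\right)\right)^{2} = - \left(-3 - \frac{1}{2}\right)^{2} = - \left(- \frac{7}{2}\right)^{2} = \left(-1\right) \frac{49}{4} = - \frac{49}{4}$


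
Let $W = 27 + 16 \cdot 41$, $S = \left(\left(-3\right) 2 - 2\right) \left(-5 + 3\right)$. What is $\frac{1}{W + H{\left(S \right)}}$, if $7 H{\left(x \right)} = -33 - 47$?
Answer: $\frac{7}{4701} \approx 0.001489$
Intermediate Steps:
$S = 16$ ($S = \left(-6 - 2\right) \left(-2\right) = \left(-8\right) \left(-2\right) = 16$)
$H{\left(x \right)} = - \frac{80}{7}$ ($H{\left(x \right)} = \frac{-33 - 47}{7} = \frac{1}{7} \left(-80\right) = - \frac{80}{7}$)
$W = 683$ ($W = 27 + 656 = 683$)
$\frac{1}{W + H{\left(S \right)}} = \frac{1}{683 - \frac{80}{7}} = \frac{1}{\frac{4701}{7}} = \frac{7}{4701}$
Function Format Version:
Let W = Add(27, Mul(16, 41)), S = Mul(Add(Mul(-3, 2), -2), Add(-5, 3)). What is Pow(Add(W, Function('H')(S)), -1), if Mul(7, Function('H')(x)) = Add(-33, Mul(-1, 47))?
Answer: Rational(7, 4701) ≈ 0.0014890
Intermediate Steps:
S = 16 (S = Mul(Add(-6, -2), -2) = Mul(-8, -2) = 16)
Function('H')(x) = Rational(-80, 7) (Function('H')(x) = Mul(Rational(1, 7), Add(-33, Mul(-1, 47))) = Mul(Rational(1, 7), Add(-33, -47)) = Mul(Rational(1, 7), -80) = Rational(-80, 7))
W = 683 (W = Add(27, 656) = 683)
Pow(Add(W, Function('H')(S)), -1) = Pow(Add(683, Rational(-80, 7)), -1) = Pow(Rational(4701, 7), -1) = Rational(7, 4701)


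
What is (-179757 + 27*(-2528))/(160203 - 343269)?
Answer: 82671/61022 ≈ 1.3548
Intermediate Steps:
(-179757 + 27*(-2528))/(160203 - 343269) = (-179757 - 68256)/(-183066) = -248013*(-1/183066) = 82671/61022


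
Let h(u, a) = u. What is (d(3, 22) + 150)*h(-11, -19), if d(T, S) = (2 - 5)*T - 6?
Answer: -1485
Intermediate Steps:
d(T, S) = -6 - 3*T (d(T, S) = -3*T - 6 = -6 - 3*T)
(d(3, 22) + 150)*h(-11, -19) = ((-6 - 3*3) + 150)*(-11) = ((-6 - 9) + 150)*(-11) = (-15 + 150)*(-11) = 135*(-11) = -1485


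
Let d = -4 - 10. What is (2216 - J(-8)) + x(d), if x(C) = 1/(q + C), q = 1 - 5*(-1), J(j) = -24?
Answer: 17919/8 ≈ 2239.9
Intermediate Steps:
d = -14
q = 6 (q = 1 + 5 = 6)
x(C) = 1/(6 + C)
(2216 - J(-8)) + x(d) = (2216 - 1*(-24)) + 1/(6 - 14) = (2216 + 24) + 1/(-8) = 2240 - ⅛ = 17919/8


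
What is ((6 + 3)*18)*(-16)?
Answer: -2592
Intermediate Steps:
((6 + 3)*18)*(-16) = (9*18)*(-16) = 162*(-16) = -2592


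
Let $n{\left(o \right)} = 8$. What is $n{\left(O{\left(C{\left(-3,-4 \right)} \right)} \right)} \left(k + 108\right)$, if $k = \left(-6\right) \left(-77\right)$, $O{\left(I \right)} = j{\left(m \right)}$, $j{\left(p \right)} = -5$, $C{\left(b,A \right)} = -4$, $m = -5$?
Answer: $4560$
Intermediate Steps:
$O{\left(I \right)} = -5$
$k = 462$
$n{\left(O{\left(C{\left(-3,-4 \right)} \right)} \right)} \left(k + 108\right) = 8 \left(462 + 108\right) = 8 \cdot 570 = 4560$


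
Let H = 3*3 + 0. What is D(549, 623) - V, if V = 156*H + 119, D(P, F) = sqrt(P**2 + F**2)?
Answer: -1523 + sqrt(689530) ≈ -692.62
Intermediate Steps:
D(P, F) = sqrt(F**2 + P**2)
H = 9 (H = 9 + 0 = 9)
V = 1523 (V = 156*9 + 119 = 1404 + 119 = 1523)
D(549, 623) - V = sqrt(623**2 + 549**2) - 1*1523 = sqrt(388129 + 301401) - 1523 = sqrt(689530) - 1523 = -1523 + sqrt(689530)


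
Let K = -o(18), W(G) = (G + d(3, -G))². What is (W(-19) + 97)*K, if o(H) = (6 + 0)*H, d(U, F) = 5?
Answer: -31644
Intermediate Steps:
o(H) = 6*H
W(G) = (5 + G)² (W(G) = (G + 5)² = (5 + G)²)
K = -108 (K = -6*18 = -1*108 = -108)
(W(-19) + 97)*K = ((5 - 19)² + 97)*(-108) = ((-14)² + 97)*(-108) = (196 + 97)*(-108) = 293*(-108) = -31644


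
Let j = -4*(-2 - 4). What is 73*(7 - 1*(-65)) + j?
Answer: 5280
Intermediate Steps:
j = 24 (j = -4*(-6) = 24)
73*(7 - 1*(-65)) + j = 73*(7 - 1*(-65)) + 24 = 73*(7 + 65) + 24 = 73*72 + 24 = 5256 + 24 = 5280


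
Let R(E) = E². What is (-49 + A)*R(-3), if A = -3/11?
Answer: -4878/11 ≈ -443.45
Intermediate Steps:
A = -3/11 (A = -3*1/11 = -3/11 ≈ -0.27273)
(-49 + A)*R(-3) = (-49 - 3/11)*(-3)² = -542/11*9 = -4878/11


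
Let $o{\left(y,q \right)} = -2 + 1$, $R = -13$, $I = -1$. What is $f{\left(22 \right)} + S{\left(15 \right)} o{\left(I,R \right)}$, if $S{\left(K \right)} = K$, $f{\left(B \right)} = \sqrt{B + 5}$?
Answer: $-15 + 3 \sqrt{3} \approx -9.8038$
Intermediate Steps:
$f{\left(B \right)} = \sqrt{5 + B}$
$o{\left(y,q \right)} = -1$
$f{\left(22 \right)} + S{\left(15 \right)} o{\left(I,R \right)} = \sqrt{5 + 22} + 15 \left(-1\right) = \sqrt{27} - 15 = 3 \sqrt{3} - 15 = -15 + 3 \sqrt{3}$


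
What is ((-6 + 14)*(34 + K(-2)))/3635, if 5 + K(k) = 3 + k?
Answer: 48/727 ≈ 0.066025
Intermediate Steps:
K(k) = -2 + k (K(k) = -5 + (3 + k) = -2 + k)
((-6 + 14)*(34 + K(-2)))/3635 = ((-6 + 14)*(34 + (-2 - 2)))/3635 = (8*(34 - 4))*(1/3635) = (8*30)*(1/3635) = 240*(1/3635) = 48/727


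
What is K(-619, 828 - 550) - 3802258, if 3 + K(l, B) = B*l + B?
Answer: -3974065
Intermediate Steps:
K(l, B) = -3 + B + B*l (K(l, B) = -3 + (B*l + B) = -3 + (B + B*l) = -3 + B + B*l)
K(-619, 828 - 550) - 3802258 = (-3 + (828 - 550) + (828 - 550)*(-619)) - 3802258 = (-3 + 278 + 278*(-619)) - 3802258 = (-3 + 278 - 172082) - 3802258 = -171807 - 3802258 = -3974065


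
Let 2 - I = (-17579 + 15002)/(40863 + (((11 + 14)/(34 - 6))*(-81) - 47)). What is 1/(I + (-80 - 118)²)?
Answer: 1140823/44727178694 ≈ 2.5506e-5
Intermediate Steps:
I = 2353802/1140823 (I = 2 - (-17579 + 15002)/(40863 + (((11 + 14)/(34 - 6))*(-81) - 47)) = 2 - (-2577)/(40863 + ((25/28)*(-81) - 47)) = 2 - (-2577)/(40863 + (-2025/28 - 47)) = 2 - (-2577)/(40863 - 3341/28) = 2 - (-2577)/1140823/28 = 2 - (-2577)*28/1140823 = 2 - 1*(-72156/1140823) = 2 + 72156/1140823 = 2353802/1140823 ≈ 2.0632)
1/(I + (-80 - 118)²) = 1/(2353802/1140823 + (-80 - 118)²) = 1/(2353802/1140823 + (-198)²) = 1/(2353802/1140823 + 39204) = 1/(44727178694/1140823) = 1140823/44727178694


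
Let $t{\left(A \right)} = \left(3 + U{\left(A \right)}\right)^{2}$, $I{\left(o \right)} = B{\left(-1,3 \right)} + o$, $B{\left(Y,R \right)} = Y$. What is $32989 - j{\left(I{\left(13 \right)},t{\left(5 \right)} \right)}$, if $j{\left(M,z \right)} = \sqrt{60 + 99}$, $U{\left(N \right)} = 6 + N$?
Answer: $32989 - \sqrt{159} \approx 32976.0$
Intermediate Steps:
$I{\left(o \right)} = -1 + o$
$t{\left(A \right)} = \left(9 + A\right)^{2}$ ($t{\left(A \right)} = \left(3 + \left(6 + A\right)\right)^{2} = \left(9 + A\right)^{2}$)
$j{\left(M,z \right)} = \sqrt{159}$
$32989 - j{\left(I{\left(13 \right)},t{\left(5 \right)} \right)} = 32989 - \sqrt{159}$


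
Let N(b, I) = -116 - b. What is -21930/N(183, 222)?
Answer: 21930/299 ≈ 73.344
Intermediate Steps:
-21930/N(183, 222) = -21930/(-116 - 1*183) = -21930/(-116 - 183) = -21930/(-299) = -21930*(-1/299) = 21930/299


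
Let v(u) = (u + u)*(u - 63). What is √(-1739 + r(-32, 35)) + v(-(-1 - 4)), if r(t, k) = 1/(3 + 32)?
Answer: -580 + 8*I*√33285/35 ≈ -580.0 + 41.701*I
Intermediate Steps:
r(t, k) = 1/35
v(u) = 2*u*(-63 + u) (v(u) = (2*u)*(-63 + u) = 2*u*(-63 + u))
√(-1739 + r(-32, 35)) + v(-(-1 - 4)) = √(-1739 + 1/35) + 2*(-(-1 - 4))*(-63 - (-1 - 4)) = √(-60864/35) + 2*(-1*(-5))*(-63 - 1*(-5)) = 8*I*√33285/35 + 2*5*(-63 + 5) = 8*I*√33285/35 + 2*5*(-58) = 8*I*√33285/35 - 580 = -580 + 8*I*√33285/35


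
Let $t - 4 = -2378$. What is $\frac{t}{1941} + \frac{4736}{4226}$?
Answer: $- \frac{419974}{4101333} \approx -0.1024$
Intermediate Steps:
$t = -2374$ ($t = 4 - 2378 = -2374$)
$\frac{t}{1941} + \frac{4736}{4226} = - \frac{2374}{1941} + \frac{4736}{4226} = \left(-2374\right) \frac{1}{1941} + 4736 \cdot \frac{1}{4226} = - \frac{2374}{1941} + \frac{2368}{2113} = - \frac{419974}{4101333}$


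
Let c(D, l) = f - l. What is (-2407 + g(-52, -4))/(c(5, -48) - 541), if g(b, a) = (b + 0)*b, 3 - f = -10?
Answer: -99/160 ≈ -0.61875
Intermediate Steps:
f = 13 (f = 3 - 1*(-10) = 3 + 10 = 13)
c(D, l) = 13 - l
g(b, a) = b**2 (g(b, a) = b*b = b**2)
(-2407 + g(-52, -4))/(c(5, -48) - 541) = (-2407 + (-52)**2)/((13 - 1*(-48)) - 541) = (-2407 + 2704)/((13 + 48) - 541) = 297/(61 - 541) = 297/(-480) = 297*(-1/480) = -99/160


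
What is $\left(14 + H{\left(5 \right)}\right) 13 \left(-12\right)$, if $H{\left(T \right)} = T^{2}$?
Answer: $-6084$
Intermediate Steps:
$\left(14 + H{\left(5 \right)}\right) 13 \left(-12\right) = \left(14 + 5^{2}\right) 13 \left(-12\right) = \left(14 + 25\right) 13 \left(-12\right) = 39 \cdot 13 \left(-12\right) = 507 \left(-12\right) = -6084$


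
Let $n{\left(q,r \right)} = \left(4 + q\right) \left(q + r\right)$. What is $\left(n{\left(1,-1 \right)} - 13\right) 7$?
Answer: $-91$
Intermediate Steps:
$\left(n{\left(1,-1 \right)} - 13\right) 7 = \left(\left(1^{2} + 4 \cdot 1 + 4 \left(-1\right) + 1 \left(-1\right)\right) - 13\right) 7 = \left(\left(1 + 4 - 4 - 1\right) - 13\right) 7 = \left(0 - 13\right) 7 = \left(-13\right) 7 = -91$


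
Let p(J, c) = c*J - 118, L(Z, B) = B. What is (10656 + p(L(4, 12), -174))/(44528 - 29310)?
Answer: 4225/7609 ≈ 0.55526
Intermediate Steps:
p(J, c) = -118 + J*c (p(J, c) = J*c - 118 = -118 + J*c)
(10656 + p(L(4, 12), -174))/(44528 - 29310) = (10656 + (-118 + 12*(-174)))/(44528 - 29310) = (10656 + (-118 - 2088))/15218 = (10656 - 2206)*(1/15218) = 8450*(1/15218) = 4225/7609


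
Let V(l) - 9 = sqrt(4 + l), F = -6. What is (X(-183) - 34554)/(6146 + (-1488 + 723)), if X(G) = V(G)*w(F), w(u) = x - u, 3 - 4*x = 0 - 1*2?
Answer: -137955/21524 + 29*I*sqrt(179)/21524 ≈ -6.4094 + 0.018026*I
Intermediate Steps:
V(l) = 9 + sqrt(4 + l)
x = 5/4 (x = 3/4 - (0 - 1*2)/4 = 3/4 - (0 - 2)/4 = 3/4 - 1/4*(-2) = 3/4 + 1/2 = 5/4 ≈ 1.2500)
w(u) = 5/4 - u
X(G) = 261/4 + 29*sqrt(4 + G)/4 (X(G) = (9 + sqrt(4 + G))*(5/4 - 1*(-6)) = (9 + sqrt(4 + G))*(5/4 + 6) = (9 + sqrt(4 + G))*(29/4) = 261/4 + 29*sqrt(4 + G)/4)
(X(-183) - 34554)/(6146 + (-1488 + 723)) = ((261/4 + 29*sqrt(4 - 183)/4) - 34554)/(6146 + (-1488 + 723)) = ((261/4 + 29*sqrt(-179)/4) - 34554)/(6146 - 765) = ((261/4 + 29*(I*sqrt(179))/4) - 34554)/5381 = ((261/4 + 29*I*sqrt(179)/4) - 34554)*(1/5381) = (-137955/4 + 29*I*sqrt(179)/4)*(1/5381) = -137955/21524 + 29*I*sqrt(179)/21524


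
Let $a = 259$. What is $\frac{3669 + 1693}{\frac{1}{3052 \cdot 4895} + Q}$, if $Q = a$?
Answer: $\frac{80105813480}{3869340861} \approx 20.703$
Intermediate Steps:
$Q = 259$
$\frac{3669 + 1693}{\frac{1}{3052 \cdot 4895} + Q} = \frac{3669 + 1693}{\frac{1}{3052 \cdot 4895} + 259} = \frac{5362}{\frac{1}{3052} \cdot \frac{1}{4895} + 259} = \frac{5362}{\frac{1}{14939540} + 259} = \frac{5362}{\frac{3869340861}{14939540}} = 5362 \cdot \frac{14939540}{3869340861} = \frac{80105813480}{3869340861}$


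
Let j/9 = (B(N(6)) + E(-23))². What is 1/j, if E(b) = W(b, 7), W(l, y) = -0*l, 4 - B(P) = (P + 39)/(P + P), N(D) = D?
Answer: 16/9 ≈ 1.7778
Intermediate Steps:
B(P) = 4 - (39 + P)/(2*P) (B(P) = 4 - (P + 39)/(P + P) = 4 - (39 + P)/(2*P))
W(l, y) = 0 (W(l, y) = -1*0 = 0)
E(b) = 0
j = 9/16 (j = 9*((½)*(-39 + 7*6)/6 + 0)² = 9*((½)*(⅙)*(-39 + 42) + 0)² = 9*((½)*(⅙)*3 + 0)² = 9*(¼ + 0)² = 9*(¼)² = 9*(1/16) = 9/16 ≈ 0.56250)
1/j = 1/(9/16) = 16/9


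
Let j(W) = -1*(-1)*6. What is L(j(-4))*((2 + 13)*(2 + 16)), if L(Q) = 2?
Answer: 540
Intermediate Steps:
j(W) = 6 (j(W) = 1*6 = 6)
L(j(-4))*((2 + 13)*(2 + 16)) = 2*((2 + 13)*(2 + 16)) = 2*(15*18) = 2*270 = 540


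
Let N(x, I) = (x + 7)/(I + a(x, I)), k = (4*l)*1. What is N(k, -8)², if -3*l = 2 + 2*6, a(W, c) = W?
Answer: 49/256 ≈ 0.19141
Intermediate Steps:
l = -14/3 (l = -(2 + 2*6)/3 = -(2 + 12)/3 = -⅓*14 = -14/3 ≈ -4.6667)
k = -56/3 (k = (4*(-14/3))*1 = -56/3*1 = -56/3 ≈ -18.667)
N(x, I) = (7 + x)/(I + x) (N(x, I) = (x + 7)/(I + x) = (7 + x)/(I + x))
N(k, -8)² = ((7 - 56/3)/(-8 - 56/3))² = (-35/3/(-80/3))² = (-3/80*(-35/3))² = (7/16)² = 49/256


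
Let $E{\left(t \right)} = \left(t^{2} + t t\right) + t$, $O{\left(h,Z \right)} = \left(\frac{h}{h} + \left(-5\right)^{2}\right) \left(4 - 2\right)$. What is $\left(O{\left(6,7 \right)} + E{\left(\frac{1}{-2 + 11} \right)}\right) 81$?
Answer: $4223$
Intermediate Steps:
$O{\left(h,Z \right)} = 52$ ($O{\left(h,Z \right)} = \left(1 + 25\right) 2 = 26 \cdot 2 = 52$)
$E{\left(t \right)} = t + 2 t^{2}$ ($E{\left(t \right)} = \left(t^{2} + t^{2}\right) + t = 2 t^{2} + t = t + 2 t^{2}$)
$\left(O{\left(6,7 \right)} + E{\left(\frac{1}{-2 + 11} \right)}\right) 81 = \left(52 + \frac{1 + \frac{2}{-2 + 11}}{-2 + 11}\right) 81 = \left(52 + \frac{1 + \frac{2}{9}}{9}\right) 81 = \left(52 + \frac{1}{9} \cdot \frac{11}{9}\right) 81 = \left(52 + \frac{11}{81}\right) 81 = \frac{4223}{81} \cdot 81 = 4223$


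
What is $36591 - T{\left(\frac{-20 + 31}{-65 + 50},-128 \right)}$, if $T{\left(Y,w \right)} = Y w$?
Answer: $\frac{547457}{15} \approx 36497.0$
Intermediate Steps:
$36591 - T{\left(\frac{-20 + 31}{-65 + 50},-128 \right)} = 36591 - \frac{-20 + 31}{-65 + 50} \left(-128\right) = 36591 - \frac{11}{-15} \left(-128\right) = 36591 - 11 \left(- \frac{1}{15}\right) \left(-128\right) = 36591 - \left(- \frac{11}{15}\right) \left(-128\right) = 36591 - \frac{1408}{15} = \frac{547457}{15}$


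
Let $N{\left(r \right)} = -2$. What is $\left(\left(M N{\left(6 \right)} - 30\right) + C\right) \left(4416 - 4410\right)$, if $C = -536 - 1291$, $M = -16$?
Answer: $-10950$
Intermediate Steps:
$C = -1827$ ($C = -536 - 1291 = -1827$)
$\left(\left(M N{\left(6 \right)} - 30\right) + C\right) \left(4416 - 4410\right) = \left(\left(\left(-16\right) \left(-2\right) - 30\right) - 1827\right) \left(4416 - 4410\right) = \left(\left(32 - 30\right) - 1827\right) 6 = \left(2 - 1827\right) 6 = \left(-1825\right) 6 = -10950$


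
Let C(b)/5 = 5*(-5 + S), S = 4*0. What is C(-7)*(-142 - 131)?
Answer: 34125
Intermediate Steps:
S = 0
C(b) = -125 (C(b) = 5*(5*(-5 + 0)) = 5*(5*(-5)) = 5*(-25) = -125)
C(-7)*(-142 - 131) = -125*(-142 - 131) = -125*(-273) = 34125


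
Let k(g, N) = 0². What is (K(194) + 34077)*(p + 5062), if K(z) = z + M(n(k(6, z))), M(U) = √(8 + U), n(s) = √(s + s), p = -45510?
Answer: -1386193408 - 80896*√2 ≈ -1.3863e+9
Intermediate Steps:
k(g, N) = 0
n(s) = √2*√s (n(s) = √(2*s) = √2*√s)
K(z) = z + 2*√2 (K(z) = z + √(8 + √2*√0) = z + √(8 + √2*0) = z + √(8 + 0) = z + √8 = z + 2*√2)
(K(194) + 34077)*(p + 5062) = ((194 + 2*√2) + 34077)*(-45510 + 5062) = (34271 + 2*√2)*(-40448) = -1386193408 - 80896*√2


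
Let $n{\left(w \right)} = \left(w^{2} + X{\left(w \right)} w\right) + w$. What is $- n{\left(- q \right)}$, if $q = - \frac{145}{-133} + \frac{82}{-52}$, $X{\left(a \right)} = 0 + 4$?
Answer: $- \frac{31931559}{11957764} \approx -2.6704$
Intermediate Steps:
$X{\left(a \right)} = 4$
$q = - \frac{1683}{3458}$ ($q = \left(-145\right) \left(- \frac{1}{133}\right) + 82 \left(- \frac{1}{52}\right) = \frac{145}{133} - \frac{41}{26} = - \frac{1683}{3458} \approx -0.4867$)
$n{\left(w \right)} = w^{2} + 5 w$ ($n{\left(w \right)} = \left(w^{2} + 4 w\right) + w = w^{2} + 5 w$)
$- n{\left(- q \right)} = - \left(-1\right) \left(- \frac{1683}{3458}\right) \left(5 - - \frac{1683}{3458}\right) = - \frac{1683 \left(5 + \frac{1683}{3458}\right)}{3458} = - \frac{1683 \cdot 18973}{3458 \cdot 3458} = \left(-1\right) \frac{31931559}{11957764} = - \frac{31931559}{11957764}$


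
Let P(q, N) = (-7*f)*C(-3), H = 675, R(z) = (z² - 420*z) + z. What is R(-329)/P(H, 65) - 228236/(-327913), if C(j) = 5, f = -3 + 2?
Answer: 11529250608/1639565 ≈ 7031.9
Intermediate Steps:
f = -1
R(z) = z² - 419*z
P(q, N) = 35 (P(q, N) = -7*(-1)*5 = 7*5 = 35)
R(-329)/P(H, 65) - 228236/(-327913) = -329*(-419 - 329)/35 - 228236/(-327913) = -329*(-748)*(1/35) - 228236*(-1/327913) = 246092*(1/35) + 228236/327913 = 35156/5 + 228236/327913 = 11529250608/1639565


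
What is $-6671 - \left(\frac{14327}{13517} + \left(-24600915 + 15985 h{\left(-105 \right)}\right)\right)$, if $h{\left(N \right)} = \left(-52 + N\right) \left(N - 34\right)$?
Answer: $- \frac{4382838751814}{13517} \approx -3.2425 \cdot 10^{8}$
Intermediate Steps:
$h{\left(N \right)} = \left(-52 + N\right) \left(-34 + N\right)$
$-6671 - \left(\frac{14327}{13517} + \left(-24600915 + 15985 h{\left(-105 \right)}\right)\right) = -6671 + \left(- \frac{15985}{\frac{1}{-1539 + \left(1768 + \left(-105\right)^{2} - -9030\right)}} + \frac{14327}{-13517}\right) = -6671 + \left(- \frac{15985}{\frac{1}{-1539 + \left(1768 + 11025 + 9030\right)}} + 14327 \left(- \frac{1}{13517}\right)\right) = -6671 - \left(\frac{14327}{13517} + \frac{15985}{\frac{1}{-1539 + 21823}}\right) = -6671 - \left(\frac{14327}{13517} + \frac{15985}{\frac{1}{20284}}\right) = -6671 - \left(\frac{14327}{13517} + 15985 \frac{1}{\frac{1}{20284}}\right) = -6671 - \frac{4382748579907}{13517} = - \frac{4382838751814}{13517}$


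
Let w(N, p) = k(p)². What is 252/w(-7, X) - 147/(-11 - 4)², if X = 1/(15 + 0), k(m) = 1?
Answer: 18851/75 ≈ 251.35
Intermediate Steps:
X = 1/15 ≈ 0.066667
w(N, p) = 1 (w(N, p) = 1² = 1)
252/w(-7, X) - 147/(-11 - 4)² = 252/1 - 147/(-11 - 4)² = 252*1 - 147/((-15)²) = 252 - 147/225 = 252 - 147*1/225 = 252 - 49/75 = 18851/75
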